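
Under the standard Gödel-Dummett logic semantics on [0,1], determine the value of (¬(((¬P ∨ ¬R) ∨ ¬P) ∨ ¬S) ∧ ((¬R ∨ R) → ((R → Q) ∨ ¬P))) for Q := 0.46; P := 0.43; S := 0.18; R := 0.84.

¬P: Gödel ¬ of 0.43 = 0 (operand ≠ 0)
¬R: Gödel ¬ of 0.84 = 0 (operand ≠ 0)
(¬P ∨ ¬R) = max(0, 0) = 0
¬P: Gödel ¬ of 0.43 = 0 (operand ≠ 0)
((¬P ∨ ¬R) ∨ ¬P) = max(0, 0) = 0
¬S: Gödel ¬ of 0.18 = 0 (operand ≠ 0)
(((¬P ∨ ¬R) ∨ ¬P) ∨ ¬S) = max(0, 0) = 0
¬(((¬P ∨ ¬R) ∨ ¬P) ∨ ¬S): Gödel ¬ of 0 = 1 (operand is 0)
¬R: Gödel ¬ of 0.84 = 0 (operand ≠ 0)
(¬R ∨ R) = max(0, 0.84) = 0.84
(R → Q): 0.84 > 0.46, so result = 0.46
¬P: Gödel ¬ of 0.43 = 0 (operand ≠ 0)
((R → Q) ∨ ¬P) = max(0.46, 0) = 0.46
((¬R ∨ R) → ((R → Q) ∨ ¬P)): 0.84 > 0.46, so result = 0.46
(¬(((¬P ∨ ¬R) ∨ ¬P) ∨ ¬S) ∧ ((¬R ∨ R) → ((R → Q) ∨ ¬P))) = min(1, 0.46) = 0.46

0.46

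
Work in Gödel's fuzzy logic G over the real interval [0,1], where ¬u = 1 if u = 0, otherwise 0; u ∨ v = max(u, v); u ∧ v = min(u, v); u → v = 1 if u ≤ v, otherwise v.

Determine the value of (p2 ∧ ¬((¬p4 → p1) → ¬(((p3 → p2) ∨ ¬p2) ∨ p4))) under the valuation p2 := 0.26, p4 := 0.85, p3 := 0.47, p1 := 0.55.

0.26

¬p4: Gödel ¬ of 0.85 = 0 (operand ≠ 0)
(¬p4 → p1): 0 ≤ 0.55, so result = 1
(p3 → p2): 0.47 > 0.26, so result = 0.26
¬p2: Gödel ¬ of 0.26 = 0 (operand ≠ 0)
((p3 → p2) ∨ ¬p2) = max(0.26, 0) = 0.26
(((p3 → p2) ∨ ¬p2) ∨ p4) = max(0.26, 0.85) = 0.85
¬(((p3 → p2) ∨ ¬p2) ∨ p4): Gödel ¬ of 0.85 = 0 (operand ≠ 0)
((¬p4 → p1) → ¬(((p3 → p2) ∨ ¬p2) ∨ p4)): 1 > 0, so result = 0
¬((¬p4 → p1) → ¬(((p3 → p2) ∨ ¬p2) ∨ p4)): Gödel ¬ of 0 = 1 (operand is 0)
(p2 ∧ ¬((¬p4 → p1) → ¬(((p3 → p2) ∨ ¬p2) ∨ p4))) = min(0.26, 1) = 0.26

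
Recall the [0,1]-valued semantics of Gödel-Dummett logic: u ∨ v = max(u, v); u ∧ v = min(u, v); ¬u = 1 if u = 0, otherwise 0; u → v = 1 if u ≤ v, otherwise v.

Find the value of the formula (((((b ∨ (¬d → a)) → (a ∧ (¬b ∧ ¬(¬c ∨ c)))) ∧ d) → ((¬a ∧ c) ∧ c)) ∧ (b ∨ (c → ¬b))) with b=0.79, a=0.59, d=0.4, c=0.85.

¬d: Gödel ¬ of 0.4 = 0 (operand ≠ 0)
(¬d → a): 0 ≤ 0.59, so result = 1
(b ∨ (¬d → a)) = max(0.79, 1) = 1
¬b: Gödel ¬ of 0.79 = 0 (operand ≠ 0)
¬c: Gödel ¬ of 0.85 = 0 (operand ≠ 0)
(¬c ∨ c) = max(0, 0.85) = 0.85
¬(¬c ∨ c): Gödel ¬ of 0.85 = 0 (operand ≠ 0)
(¬b ∧ ¬(¬c ∨ c)) = min(0, 0) = 0
(a ∧ (¬b ∧ ¬(¬c ∨ c))) = min(0.59, 0) = 0
((b ∨ (¬d → a)) → (a ∧ (¬b ∧ ¬(¬c ∨ c)))): 1 > 0, so result = 0
(((b ∨ (¬d → a)) → (a ∧ (¬b ∧ ¬(¬c ∨ c)))) ∧ d) = min(0, 0.4) = 0
¬a: Gödel ¬ of 0.59 = 0 (operand ≠ 0)
(¬a ∧ c) = min(0, 0.85) = 0
((¬a ∧ c) ∧ c) = min(0, 0.85) = 0
((((b ∨ (¬d → a)) → (a ∧ (¬b ∧ ¬(¬c ∨ c)))) ∧ d) → ((¬a ∧ c) ∧ c)): 0 ≤ 0, so result = 1
¬b: Gödel ¬ of 0.79 = 0 (operand ≠ 0)
(c → ¬b): 0.85 > 0, so result = 0
(b ∨ (c → ¬b)) = max(0.79, 0) = 0.79
(((((b ∨ (¬d → a)) → (a ∧ (¬b ∧ ¬(¬c ∨ c)))) ∧ d) → ((¬a ∧ c) ∧ c)) ∧ (b ∨ (c → ¬b))) = min(1, 0.79) = 0.79

0.79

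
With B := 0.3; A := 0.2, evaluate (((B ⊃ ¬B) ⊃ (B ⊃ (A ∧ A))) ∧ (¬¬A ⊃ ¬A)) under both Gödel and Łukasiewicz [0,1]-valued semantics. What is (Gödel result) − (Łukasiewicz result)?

-0.90

Gödel evaluation:
  ¬B: Gödel ¬ of 0.3 = 0 (operand ≠ 0)
  (B ⊃ ¬B): 0.3 > 0, so result = 0
  (A ∧ A) = min(0.2, 0.2) = 0.2
  (B ⊃ (A ∧ A)): 0.3 > 0.2, so result = 0.2
  ((B ⊃ ¬B) ⊃ (B ⊃ (A ∧ A))): 0 ≤ 0.2, so result = 1
  ¬A: Gödel ¬ of 0.2 = 0 (operand ≠ 0)
  ¬¬A: Gödel ¬ of 0 = 1 (operand is 0)
  ¬A: Gödel ¬ of 0.2 = 0 (operand ≠ 0)
  (¬¬A ⊃ ¬A): 1 > 0, so result = 0
  (((B ⊃ ¬B) ⊃ (B ⊃ (A ∧ A))) ∧ (¬¬A ⊃ ¬A)) = min(1, 0) = 0
  Gödel value = 0
Łukasiewicz evaluation:
  ¬B: Łukasiewicz ¬ gives 1 − 0.3 = 0.7
  (B ⊃ ¬B): min(1, 1 − 0.3 + 0.7) = 1
  (A ∧ A) = min(0.2, 0.2) = 0.2
  (B ⊃ (A ∧ A)): min(1, 1 − 0.3 + 0.2) = 0.9
  ((B ⊃ ¬B) ⊃ (B ⊃ (A ∧ A))): min(1, 1 − 1 + 0.9) = 0.9
  ¬A: Łukasiewicz ¬ gives 1 − 0.2 = 0.8
  ¬¬A: Łukasiewicz ¬ gives 1 − 0.8 = 0.2
  ¬A: Łukasiewicz ¬ gives 1 − 0.2 = 0.8
  (¬¬A ⊃ ¬A): min(1, 1 − 0.2 + 0.8) = 1
  (((B ⊃ ¬B) ⊃ (B ⊃ (A ∧ A))) ∧ (¬¬A ⊃ ¬A)) = min(0.9, 1) = 0.9
  Łukasiewicz value = 0.9
Difference: 0 − 0.9 = -0.90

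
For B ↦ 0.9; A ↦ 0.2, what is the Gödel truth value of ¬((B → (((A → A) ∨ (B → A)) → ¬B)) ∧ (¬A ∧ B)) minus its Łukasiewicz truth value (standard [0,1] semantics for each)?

0.20

Gödel evaluation:
  (A → A): 0.2 ≤ 0.2, so result = 1
  (B → A): 0.9 > 0.2, so result = 0.2
  ((A → A) ∨ (B → A)) = max(1, 0.2) = 1
  ¬B: Gödel ¬ of 0.9 = 0 (operand ≠ 0)
  (((A → A) ∨ (B → A)) → ¬B): 1 > 0, so result = 0
  (B → (((A → A) ∨ (B → A)) → ¬B)): 0.9 > 0, so result = 0
  ¬A: Gödel ¬ of 0.2 = 0 (operand ≠ 0)
  (¬A ∧ B) = min(0, 0.9) = 0
  ((B → (((A → A) ∨ (B → A)) → ¬B)) ∧ (¬A ∧ B)) = min(0, 0) = 0
  ¬((B → (((A → A) ∨ (B → A)) → ¬B)) ∧ (¬A ∧ B)): Gödel ¬ of 0 = 1 (operand is 0)
  Gödel value = 1
Łukasiewicz evaluation:
  (A → A): min(1, 1 − 0.2 + 0.2) = 1
  (B → A): min(1, 1 − 0.9 + 0.2) = 0.3
  ((A → A) ∨ (B → A)) = max(1, 0.3) = 1
  ¬B: Łukasiewicz ¬ gives 1 − 0.9 = 0.1
  (((A → A) ∨ (B → A)) → ¬B): min(1, 1 − 1 + 0.1) = 0.1
  (B → (((A → A) ∨ (B → A)) → ¬B)): min(1, 1 − 0.9 + 0.1) = 0.2
  ¬A: Łukasiewicz ¬ gives 1 − 0.2 = 0.8
  (¬A ∧ B) = min(0.8, 0.9) = 0.8
  ((B → (((A → A) ∨ (B → A)) → ¬B)) ∧ (¬A ∧ B)) = min(0.2, 0.8) = 0.2
  ¬((B → (((A → A) ∨ (B → A)) → ¬B)) ∧ (¬A ∧ B)): Łukasiewicz ¬ gives 1 − 0.2 = 0.8
  Łukasiewicz value = 0.8
Difference: 1 − 0.8 = 0.20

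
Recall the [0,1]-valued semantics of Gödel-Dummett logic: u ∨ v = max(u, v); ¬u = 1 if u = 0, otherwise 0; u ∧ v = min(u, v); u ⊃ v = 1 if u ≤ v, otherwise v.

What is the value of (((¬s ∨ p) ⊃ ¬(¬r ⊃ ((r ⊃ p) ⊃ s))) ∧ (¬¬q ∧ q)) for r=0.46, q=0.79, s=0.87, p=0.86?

0.00

¬s: Gödel ¬ of 0.87 = 0 (operand ≠ 0)
(¬s ∨ p) = max(0, 0.86) = 0.86
¬r: Gödel ¬ of 0.46 = 0 (operand ≠ 0)
(r ⊃ p): 0.46 ≤ 0.86, so result = 1
((r ⊃ p) ⊃ s): 1 > 0.87, so result = 0.87
(¬r ⊃ ((r ⊃ p) ⊃ s)): 0 ≤ 0.87, so result = 1
¬(¬r ⊃ ((r ⊃ p) ⊃ s)): Gödel ¬ of 1 = 0 (operand ≠ 0)
((¬s ∨ p) ⊃ ¬(¬r ⊃ ((r ⊃ p) ⊃ s))): 0.86 > 0, so result = 0
¬q: Gödel ¬ of 0.79 = 0 (operand ≠ 0)
¬¬q: Gödel ¬ of 0 = 1 (operand is 0)
(¬¬q ∧ q) = min(1, 0.79) = 0.79
(((¬s ∨ p) ⊃ ¬(¬r ⊃ ((r ⊃ p) ⊃ s))) ∧ (¬¬q ∧ q)) = min(0, 0.79) = 0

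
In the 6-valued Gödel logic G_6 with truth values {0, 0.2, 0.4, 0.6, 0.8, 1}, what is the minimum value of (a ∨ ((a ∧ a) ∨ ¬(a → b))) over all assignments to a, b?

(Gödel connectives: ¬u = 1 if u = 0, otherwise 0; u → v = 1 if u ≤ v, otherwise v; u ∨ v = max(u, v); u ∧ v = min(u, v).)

0.00

The minimum is attained at a = 0, b = 0:
  (a ∧ a) = min(0, 0) = 0
  (a → b): 0 ≤ 0, so result = 1
  ¬(a → b): Gödel ¬ of 1 = 0 (operand ≠ 0)
  ((a ∧ a) ∨ ¬(a → b)) = max(0, 0) = 0
  (a ∨ ((a ∧ a) ∨ ¬(a → b))) = max(0, 0) = 0
Checking all 36 assignments confirms none give a value below 0.00.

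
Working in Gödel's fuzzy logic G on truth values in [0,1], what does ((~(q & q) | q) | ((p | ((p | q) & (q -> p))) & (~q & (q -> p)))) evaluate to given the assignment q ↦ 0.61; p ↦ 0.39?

(q & q) = min(0.61, 0.61) = 0.61
~(q & q): Gödel ¬ of 0.61 = 0 (operand ≠ 0)
(~(q & q) | q) = max(0, 0.61) = 0.61
(p | q) = max(0.39, 0.61) = 0.61
(q -> p): 0.61 > 0.39, so result = 0.39
((p | q) & (q -> p)) = min(0.61, 0.39) = 0.39
(p | ((p | q) & (q -> p))) = max(0.39, 0.39) = 0.39
~q: Gödel ¬ of 0.61 = 0 (operand ≠ 0)
(q -> p): 0.61 > 0.39, so result = 0.39
(~q & (q -> p)) = min(0, 0.39) = 0
((p | ((p | q) & (q -> p))) & (~q & (q -> p))) = min(0.39, 0) = 0
((~(q & q) | q) | ((p | ((p | q) & (q -> p))) & (~q & (q -> p)))) = max(0.61, 0) = 0.61

0.61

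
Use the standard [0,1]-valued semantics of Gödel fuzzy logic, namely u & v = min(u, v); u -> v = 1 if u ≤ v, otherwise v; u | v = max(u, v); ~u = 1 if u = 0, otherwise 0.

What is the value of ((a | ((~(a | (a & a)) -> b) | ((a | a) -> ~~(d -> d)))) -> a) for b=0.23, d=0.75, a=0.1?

0.10

(a & a) = min(0.1, 0.1) = 0.1
(a | (a & a)) = max(0.1, 0.1) = 0.1
~(a | (a & a)): Gödel ¬ of 0.1 = 0 (operand ≠ 0)
(~(a | (a & a)) -> b): 0 ≤ 0.23, so result = 1
(a | a) = max(0.1, 0.1) = 0.1
(d -> d): 0.75 ≤ 0.75, so result = 1
~(d -> d): Gödel ¬ of 1 = 0 (operand ≠ 0)
~~(d -> d): Gödel ¬ of 0 = 1 (operand is 0)
((a | a) -> ~~(d -> d)): 0.1 ≤ 1, so result = 1
((~(a | (a & a)) -> b) | ((a | a) -> ~~(d -> d))) = max(1, 1) = 1
(a | ((~(a | (a & a)) -> b) | ((a | a) -> ~~(d -> d)))) = max(0.1, 1) = 1
((a | ((~(a | (a & a)) -> b) | ((a | a) -> ~~(d -> d)))) -> a): 1 > 0.1, so result = 0.1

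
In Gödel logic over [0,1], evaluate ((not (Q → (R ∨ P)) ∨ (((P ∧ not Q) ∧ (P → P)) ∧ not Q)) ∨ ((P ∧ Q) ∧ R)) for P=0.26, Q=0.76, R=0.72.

0.26

(R ∨ P) = max(0.72, 0.26) = 0.72
(Q → (R ∨ P)): 0.76 > 0.72, so result = 0.72
not (Q → (R ∨ P)): Gödel ¬ of 0.72 = 0 (operand ≠ 0)
not Q: Gödel ¬ of 0.76 = 0 (operand ≠ 0)
(P ∧ not Q) = min(0.26, 0) = 0
(P → P): 0.26 ≤ 0.26, so result = 1
((P ∧ not Q) ∧ (P → P)) = min(0, 1) = 0
not Q: Gödel ¬ of 0.76 = 0 (operand ≠ 0)
(((P ∧ not Q) ∧ (P → P)) ∧ not Q) = min(0, 0) = 0
(not (Q → (R ∨ P)) ∨ (((P ∧ not Q) ∧ (P → P)) ∧ not Q)) = max(0, 0) = 0
(P ∧ Q) = min(0.26, 0.76) = 0.26
((P ∧ Q) ∧ R) = min(0.26, 0.72) = 0.26
((not (Q → (R ∨ P)) ∨ (((P ∧ not Q) ∧ (P → P)) ∧ not Q)) ∨ ((P ∧ Q) ∧ R)) = max(0, 0.26) = 0.26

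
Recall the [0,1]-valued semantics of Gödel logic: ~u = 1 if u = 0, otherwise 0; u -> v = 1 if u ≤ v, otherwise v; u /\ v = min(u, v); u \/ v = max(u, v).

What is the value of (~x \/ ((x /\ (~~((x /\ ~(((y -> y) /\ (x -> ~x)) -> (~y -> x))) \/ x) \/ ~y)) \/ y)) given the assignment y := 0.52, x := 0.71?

~x: Gödel ¬ of 0.71 = 0 (operand ≠ 0)
(y -> y): 0.52 ≤ 0.52, so result = 1
~x: Gödel ¬ of 0.71 = 0 (operand ≠ 0)
(x -> ~x): 0.71 > 0, so result = 0
((y -> y) /\ (x -> ~x)) = min(1, 0) = 0
~y: Gödel ¬ of 0.52 = 0 (operand ≠ 0)
(~y -> x): 0 ≤ 0.71, so result = 1
(((y -> y) /\ (x -> ~x)) -> (~y -> x)): 0 ≤ 1, so result = 1
~(((y -> y) /\ (x -> ~x)) -> (~y -> x)): Gödel ¬ of 1 = 0 (operand ≠ 0)
(x /\ ~(((y -> y) /\ (x -> ~x)) -> (~y -> x))) = min(0.71, 0) = 0
((x /\ ~(((y -> y) /\ (x -> ~x)) -> (~y -> x))) \/ x) = max(0, 0.71) = 0.71
~((x /\ ~(((y -> y) /\ (x -> ~x)) -> (~y -> x))) \/ x): Gödel ¬ of 0.71 = 0 (operand ≠ 0)
~~((x /\ ~(((y -> y) /\ (x -> ~x)) -> (~y -> x))) \/ x): Gödel ¬ of 0 = 1 (operand is 0)
~y: Gödel ¬ of 0.52 = 0 (operand ≠ 0)
(~~((x /\ ~(((y -> y) /\ (x -> ~x)) -> (~y -> x))) \/ x) \/ ~y) = max(1, 0) = 1
(x /\ (~~((x /\ ~(((y -> y) /\ (x -> ~x)) -> (~y -> x))) \/ x) \/ ~y)) = min(0.71, 1) = 0.71
((x /\ (~~((x /\ ~(((y -> y) /\ (x -> ~x)) -> (~y -> x))) \/ x) \/ ~y)) \/ y) = max(0.71, 0.52) = 0.71
(~x \/ ((x /\ (~~((x /\ ~(((y -> y) /\ (x -> ~x)) -> (~y -> x))) \/ x) \/ ~y)) \/ y)) = max(0, 0.71) = 0.71

0.71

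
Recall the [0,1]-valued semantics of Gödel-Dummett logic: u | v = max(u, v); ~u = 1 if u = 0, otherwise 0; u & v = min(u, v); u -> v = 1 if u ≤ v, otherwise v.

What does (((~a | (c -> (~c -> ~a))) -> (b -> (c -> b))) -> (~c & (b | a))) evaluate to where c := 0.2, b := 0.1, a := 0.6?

0.00

~a: Gödel ¬ of 0.6 = 0 (operand ≠ 0)
~c: Gödel ¬ of 0.2 = 0 (operand ≠ 0)
~a: Gödel ¬ of 0.6 = 0 (operand ≠ 0)
(~c -> ~a): 0 ≤ 0, so result = 1
(c -> (~c -> ~a)): 0.2 ≤ 1, so result = 1
(~a | (c -> (~c -> ~a))) = max(0, 1) = 1
(c -> b): 0.2 > 0.1, so result = 0.1
(b -> (c -> b)): 0.1 ≤ 0.1, so result = 1
((~a | (c -> (~c -> ~a))) -> (b -> (c -> b))): 1 ≤ 1, so result = 1
~c: Gödel ¬ of 0.2 = 0 (operand ≠ 0)
(b | a) = max(0.1, 0.6) = 0.6
(~c & (b | a)) = min(0, 0.6) = 0
(((~a | (c -> (~c -> ~a))) -> (b -> (c -> b))) -> (~c & (b | a))): 1 > 0, so result = 0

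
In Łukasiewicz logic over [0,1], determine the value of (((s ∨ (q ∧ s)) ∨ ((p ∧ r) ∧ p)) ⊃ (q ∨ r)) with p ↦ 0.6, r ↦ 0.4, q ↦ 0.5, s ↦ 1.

(q ∧ s) = min(0.5, 1) = 0.5
(s ∨ (q ∧ s)) = max(1, 0.5) = 1
(p ∧ r) = min(0.6, 0.4) = 0.4
((p ∧ r) ∧ p) = min(0.4, 0.6) = 0.4
((s ∨ (q ∧ s)) ∨ ((p ∧ r) ∧ p)) = max(1, 0.4) = 1
(q ∨ r) = max(0.5, 0.4) = 0.5
(((s ∨ (q ∧ s)) ∨ ((p ∧ r) ∧ p)) ⊃ (q ∨ r)): min(1, 1 − 1 + 0.5) = 0.5

0.50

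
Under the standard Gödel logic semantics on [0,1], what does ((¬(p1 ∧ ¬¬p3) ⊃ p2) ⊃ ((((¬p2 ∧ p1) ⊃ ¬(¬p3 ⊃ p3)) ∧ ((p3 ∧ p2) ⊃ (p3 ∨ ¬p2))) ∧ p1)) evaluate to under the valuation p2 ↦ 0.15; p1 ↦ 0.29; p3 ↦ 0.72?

0.29

¬p3: Gödel ¬ of 0.72 = 0 (operand ≠ 0)
¬¬p3: Gödel ¬ of 0 = 1 (operand is 0)
(p1 ∧ ¬¬p3) = min(0.29, 1) = 0.29
¬(p1 ∧ ¬¬p3): Gödel ¬ of 0.29 = 0 (operand ≠ 0)
(¬(p1 ∧ ¬¬p3) ⊃ p2): 0 ≤ 0.15, so result = 1
¬p2: Gödel ¬ of 0.15 = 0 (operand ≠ 0)
(¬p2 ∧ p1) = min(0, 0.29) = 0
¬p3: Gödel ¬ of 0.72 = 0 (operand ≠ 0)
(¬p3 ⊃ p3): 0 ≤ 0.72, so result = 1
¬(¬p3 ⊃ p3): Gödel ¬ of 1 = 0 (operand ≠ 0)
((¬p2 ∧ p1) ⊃ ¬(¬p3 ⊃ p3)): 0 ≤ 0, so result = 1
(p3 ∧ p2) = min(0.72, 0.15) = 0.15
¬p2: Gödel ¬ of 0.15 = 0 (operand ≠ 0)
(p3 ∨ ¬p2) = max(0.72, 0) = 0.72
((p3 ∧ p2) ⊃ (p3 ∨ ¬p2)): 0.15 ≤ 0.72, so result = 1
(((¬p2 ∧ p1) ⊃ ¬(¬p3 ⊃ p3)) ∧ ((p3 ∧ p2) ⊃ (p3 ∨ ¬p2))) = min(1, 1) = 1
((((¬p2 ∧ p1) ⊃ ¬(¬p3 ⊃ p3)) ∧ ((p3 ∧ p2) ⊃ (p3 ∨ ¬p2))) ∧ p1) = min(1, 0.29) = 0.29
((¬(p1 ∧ ¬¬p3) ⊃ p2) ⊃ ((((¬p2 ∧ p1) ⊃ ¬(¬p3 ⊃ p3)) ∧ ((p3 ∧ p2) ⊃ (p3 ∨ ¬p2))) ∧ p1)): 1 > 0.29, so result = 0.29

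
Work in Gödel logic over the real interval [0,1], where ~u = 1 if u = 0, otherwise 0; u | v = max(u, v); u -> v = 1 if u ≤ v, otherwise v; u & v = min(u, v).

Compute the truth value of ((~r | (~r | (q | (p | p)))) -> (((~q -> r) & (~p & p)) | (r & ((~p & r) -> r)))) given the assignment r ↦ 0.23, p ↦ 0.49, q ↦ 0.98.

~r: Gödel ¬ of 0.23 = 0 (operand ≠ 0)
~r: Gödel ¬ of 0.23 = 0 (operand ≠ 0)
(p | p) = max(0.49, 0.49) = 0.49
(q | (p | p)) = max(0.98, 0.49) = 0.98
(~r | (q | (p | p))) = max(0, 0.98) = 0.98
(~r | (~r | (q | (p | p)))) = max(0, 0.98) = 0.98
~q: Gödel ¬ of 0.98 = 0 (operand ≠ 0)
(~q -> r): 0 ≤ 0.23, so result = 1
~p: Gödel ¬ of 0.49 = 0 (operand ≠ 0)
(~p & p) = min(0, 0.49) = 0
((~q -> r) & (~p & p)) = min(1, 0) = 0
~p: Gödel ¬ of 0.49 = 0 (operand ≠ 0)
(~p & r) = min(0, 0.23) = 0
((~p & r) -> r): 0 ≤ 0.23, so result = 1
(r & ((~p & r) -> r)) = min(0.23, 1) = 0.23
(((~q -> r) & (~p & p)) | (r & ((~p & r) -> r))) = max(0, 0.23) = 0.23
((~r | (~r | (q | (p | p)))) -> (((~q -> r) & (~p & p)) | (r & ((~p & r) -> r)))): 0.98 > 0.23, so result = 0.23

0.23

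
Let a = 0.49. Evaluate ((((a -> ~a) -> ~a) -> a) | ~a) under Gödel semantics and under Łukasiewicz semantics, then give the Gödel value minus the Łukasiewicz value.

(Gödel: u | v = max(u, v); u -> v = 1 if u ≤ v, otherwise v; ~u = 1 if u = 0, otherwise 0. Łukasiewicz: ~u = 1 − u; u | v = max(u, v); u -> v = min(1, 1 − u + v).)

-0.49

Gödel evaluation:
  ~a: Gödel ¬ of 0.49 = 0 (operand ≠ 0)
  (a -> ~a): 0.49 > 0, so result = 0
  ~a: Gödel ¬ of 0.49 = 0 (operand ≠ 0)
  ((a -> ~a) -> ~a): 0 ≤ 0, so result = 1
  (((a -> ~a) -> ~a) -> a): 1 > 0.49, so result = 0.49
  ~a: Gödel ¬ of 0.49 = 0 (operand ≠ 0)
  ((((a -> ~a) -> ~a) -> a) | ~a) = max(0.49, 0) = 0.49
  Gödel value = 0.49
Łukasiewicz evaluation:
  ~a: Łukasiewicz ¬ gives 1 − 0.49 = 0.51
  (a -> ~a): min(1, 1 − 0.49 + 0.51) = 1
  ~a: Łukasiewicz ¬ gives 1 − 0.49 = 0.51
  ((a -> ~a) -> ~a): min(1, 1 − 1 + 0.51) = 0.51
  (((a -> ~a) -> ~a) -> a): min(1, 1 − 0.51 + 0.49) = 0.98
  ~a: Łukasiewicz ¬ gives 1 − 0.49 = 0.51
  ((((a -> ~a) -> ~a) -> a) | ~a) = max(0.98, 0.51) = 0.98
  Łukasiewicz value = 0.98
Difference: 0.49 − 0.98 = -0.49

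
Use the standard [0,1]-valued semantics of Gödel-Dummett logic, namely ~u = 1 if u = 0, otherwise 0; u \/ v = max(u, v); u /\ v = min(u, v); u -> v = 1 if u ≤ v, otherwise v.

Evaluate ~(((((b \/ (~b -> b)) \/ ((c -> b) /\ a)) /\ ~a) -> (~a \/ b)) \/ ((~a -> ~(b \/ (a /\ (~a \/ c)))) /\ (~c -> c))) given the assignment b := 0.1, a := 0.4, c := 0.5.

0.00

~b: Gödel ¬ of 0.1 = 0 (operand ≠ 0)
(~b -> b): 0 ≤ 0.1, so result = 1
(b \/ (~b -> b)) = max(0.1, 1) = 1
(c -> b): 0.5 > 0.1, so result = 0.1
((c -> b) /\ a) = min(0.1, 0.4) = 0.1
((b \/ (~b -> b)) \/ ((c -> b) /\ a)) = max(1, 0.1) = 1
~a: Gödel ¬ of 0.4 = 0 (operand ≠ 0)
(((b \/ (~b -> b)) \/ ((c -> b) /\ a)) /\ ~a) = min(1, 0) = 0
~a: Gödel ¬ of 0.4 = 0 (operand ≠ 0)
(~a \/ b) = max(0, 0.1) = 0.1
((((b \/ (~b -> b)) \/ ((c -> b) /\ a)) /\ ~a) -> (~a \/ b)): 0 ≤ 0.1, so result = 1
~a: Gödel ¬ of 0.4 = 0 (operand ≠ 0)
~a: Gödel ¬ of 0.4 = 0 (operand ≠ 0)
(~a \/ c) = max(0, 0.5) = 0.5
(a /\ (~a \/ c)) = min(0.4, 0.5) = 0.4
(b \/ (a /\ (~a \/ c))) = max(0.1, 0.4) = 0.4
~(b \/ (a /\ (~a \/ c))): Gödel ¬ of 0.4 = 0 (operand ≠ 0)
(~a -> ~(b \/ (a /\ (~a \/ c)))): 0 ≤ 0, so result = 1
~c: Gödel ¬ of 0.5 = 0 (operand ≠ 0)
(~c -> c): 0 ≤ 0.5, so result = 1
((~a -> ~(b \/ (a /\ (~a \/ c)))) /\ (~c -> c)) = min(1, 1) = 1
(((((b \/ (~b -> b)) \/ ((c -> b) /\ a)) /\ ~a) -> (~a \/ b)) \/ ((~a -> ~(b \/ (a /\ (~a \/ c)))) /\ (~c -> c))) = max(1, 1) = 1
~(((((b \/ (~b -> b)) \/ ((c -> b) /\ a)) /\ ~a) -> (~a \/ b)) \/ ((~a -> ~(b \/ (a /\ (~a \/ c)))) /\ (~c -> c))): Gödel ¬ of 1 = 0 (operand ≠ 0)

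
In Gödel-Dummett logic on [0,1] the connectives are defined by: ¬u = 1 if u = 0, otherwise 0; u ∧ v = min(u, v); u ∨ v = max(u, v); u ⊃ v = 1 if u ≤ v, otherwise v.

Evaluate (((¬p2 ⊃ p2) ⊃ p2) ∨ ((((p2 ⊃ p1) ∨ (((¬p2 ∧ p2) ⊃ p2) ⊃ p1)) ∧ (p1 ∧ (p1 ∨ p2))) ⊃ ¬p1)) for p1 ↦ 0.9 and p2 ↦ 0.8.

¬p2: Gödel ¬ of 0.8 = 0 (operand ≠ 0)
(¬p2 ⊃ p2): 0 ≤ 0.8, so result = 1
((¬p2 ⊃ p2) ⊃ p2): 1 > 0.8, so result = 0.8
(p2 ⊃ p1): 0.8 ≤ 0.9, so result = 1
¬p2: Gödel ¬ of 0.8 = 0 (operand ≠ 0)
(¬p2 ∧ p2) = min(0, 0.8) = 0
((¬p2 ∧ p2) ⊃ p2): 0 ≤ 0.8, so result = 1
(((¬p2 ∧ p2) ⊃ p2) ⊃ p1): 1 > 0.9, so result = 0.9
((p2 ⊃ p1) ∨ (((¬p2 ∧ p2) ⊃ p2) ⊃ p1)) = max(1, 0.9) = 1
(p1 ∨ p2) = max(0.9, 0.8) = 0.9
(p1 ∧ (p1 ∨ p2)) = min(0.9, 0.9) = 0.9
(((p2 ⊃ p1) ∨ (((¬p2 ∧ p2) ⊃ p2) ⊃ p1)) ∧ (p1 ∧ (p1 ∨ p2))) = min(1, 0.9) = 0.9
¬p1: Gödel ¬ of 0.9 = 0 (operand ≠ 0)
((((p2 ⊃ p1) ∨ (((¬p2 ∧ p2) ⊃ p2) ⊃ p1)) ∧ (p1 ∧ (p1 ∨ p2))) ⊃ ¬p1): 0.9 > 0, so result = 0
(((¬p2 ⊃ p2) ⊃ p2) ∨ ((((p2 ⊃ p1) ∨ (((¬p2 ∧ p2) ⊃ p2) ⊃ p1)) ∧ (p1 ∧ (p1 ∨ p2))) ⊃ ¬p1)) = max(0.8, 0) = 0.8

0.80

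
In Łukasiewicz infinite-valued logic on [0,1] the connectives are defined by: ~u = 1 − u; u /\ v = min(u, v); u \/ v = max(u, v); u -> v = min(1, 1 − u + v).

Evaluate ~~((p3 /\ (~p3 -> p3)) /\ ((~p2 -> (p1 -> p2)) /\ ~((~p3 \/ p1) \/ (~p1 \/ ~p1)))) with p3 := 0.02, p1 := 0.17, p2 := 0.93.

~p3: Łukasiewicz ¬ gives 1 − 0.02 = 0.98
(~p3 -> p3): min(1, 1 − 0.98 + 0.02) = 0.04
(p3 /\ (~p3 -> p3)) = min(0.02, 0.04) = 0.02
~p2: Łukasiewicz ¬ gives 1 − 0.93 = 0.07
(p1 -> p2): min(1, 1 − 0.17 + 0.93) = 1
(~p2 -> (p1 -> p2)): min(1, 1 − 0.07 + 1) = 1
~p3: Łukasiewicz ¬ gives 1 − 0.02 = 0.98
(~p3 \/ p1) = max(0.98, 0.17) = 0.98
~p1: Łukasiewicz ¬ gives 1 − 0.17 = 0.83
~p1: Łukasiewicz ¬ gives 1 − 0.17 = 0.83
(~p1 \/ ~p1) = max(0.83, 0.83) = 0.83
((~p3 \/ p1) \/ (~p1 \/ ~p1)) = max(0.98, 0.83) = 0.98
~((~p3 \/ p1) \/ (~p1 \/ ~p1)): Łukasiewicz ¬ gives 1 − 0.98 = 0.02
((~p2 -> (p1 -> p2)) /\ ~((~p3 \/ p1) \/ (~p1 \/ ~p1))) = min(1, 0.02) = 0.02
((p3 /\ (~p3 -> p3)) /\ ((~p2 -> (p1 -> p2)) /\ ~((~p3 \/ p1) \/ (~p1 \/ ~p1)))) = min(0.02, 0.02) = 0.02
~((p3 /\ (~p3 -> p3)) /\ ((~p2 -> (p1 -> p2)) /\ ~((~p3 \/ p1) \/ (~p1 \/ ~p1)))): Łukasiewicz ¬ gives 1 − 0.02 = 0.98
~~((p3 /\ (~p3 -> p3)) /\ ((~p2 -> (p1 -> p2)) /\ ~((~p3 \/ p1) \/ (~p1 \/ ~p1)))): Łukasiewicz ¬ gives 1 − 0.98 = 0.02

0.02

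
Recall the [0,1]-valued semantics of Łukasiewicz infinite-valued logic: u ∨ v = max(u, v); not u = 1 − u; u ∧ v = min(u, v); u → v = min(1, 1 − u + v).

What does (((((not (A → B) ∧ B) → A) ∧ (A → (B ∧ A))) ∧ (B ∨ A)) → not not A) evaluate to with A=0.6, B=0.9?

(A → B): min(1, 1 − 0.6 + 0.9) = 1
not (A → B): Łukasiewicz ¬ gives 1 − 1 = 0
(not (A → B) ∧ B) = min(0, 0.9) = 0
((not (A → B) ∧ B) → A): min(1, 1 − 0 + 0.6) = 1
(B ∧ A) = min(0.9, 0.6) = 0.6
(A → (B ∧ A)): min(1, 1 − 0.6 + 0.6) = 1
(((not (A → B) ∧ B) → A) ∧ (A → (B ∧ A))) = min(1, 1) = 1
(B ∨ A) = max(0.9, 0.6) = 0.9
((((not (A → B) ∧ B) → A) ∧ (A → (B ∧ A))) ∧ (B ∨ A)) = min(1, 0.9) = 0.9
not A: Łukasiewicz ¬ gives 1 − 0.6 = 0.4
not not A: Łukasiewicz ¬ gives 1 − 0.4 = 0.6
(((((not (A → B) ∧ B) → A) ∧ (A → (B ∧ A))) ∧ (B ∨ A)) → not not A): min(1, 1 − 0.9 + 0.6) = 0.7

0.70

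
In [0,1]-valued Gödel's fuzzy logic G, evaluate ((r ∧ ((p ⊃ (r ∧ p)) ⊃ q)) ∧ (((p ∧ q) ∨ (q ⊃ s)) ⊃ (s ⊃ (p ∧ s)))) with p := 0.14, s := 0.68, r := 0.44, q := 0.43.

0.14

(r ∧ p) = min(0.44, 0.14) = 0.14
(p ⊃ (r ∧ p)): 0.14 ≤ 0.14, so result = 1
((p ⊃ (r ∧ p)) ⊃ q): 1 > 0.43, so result = 0.43
(r ∧ ((p ⊃ (r ∧ p)) ⊃ q)) = min(0.44, 0.43) = 0.43
(p ∧ q) = min(0.14, 0.43) = 0.14
(q ⊃ s): 0.43 ≤ 0.68, so result = 1
((p ∧ q) ∨ (q ⊃ s)) = max(0.14, 1) = 1
(p ∧ s) = min(0.14, 0.68) = 0.14
(s ⊃ (p ∧ s)): 0.68 > 0.14, so result = 0.14
(((p ∧ q) ∨ (q ⊃ s)) ⊃ (s ⊃ (p ∧ s))): 1 > 0.14, so result = 0.14
((r ∧ ((p ⊃ (r ∧ p)) ⊃ q)) ∧ (((p ∧ q) ∨ (q ⊃ s)) ⊃ (s ⊃ (p ∧ s)))) = min(0.43, 0.14) = 0.14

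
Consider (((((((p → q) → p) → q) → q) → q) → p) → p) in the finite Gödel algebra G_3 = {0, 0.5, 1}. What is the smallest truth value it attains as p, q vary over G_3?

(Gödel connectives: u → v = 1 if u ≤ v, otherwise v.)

The minimum is attained at p = 0.5, q = 0:
  (p → q): 0.5 > 0, so result = 0
  ((p → q) → p): 0 ≤ 0.5, so result = 1
  (((p → q) → p) → q): 1 > 0, so result = 0
  ((((p → q) → p) → q) → q): 0 ≤ 0, so result = 1
  (((((p → q) → p) → q) → q) → q): 1 > 0, so result = 0
  ((((((p → q) → p) → q) → q) → q) → p): 0 ≤ 0.5, so result = 1
  (((((((p → q) → p) → q) → q) → q) → p) → p): 1 > 0.5, so result = 0.5
Checking all 9 assignments confirms none give a value below 0.50.

0.50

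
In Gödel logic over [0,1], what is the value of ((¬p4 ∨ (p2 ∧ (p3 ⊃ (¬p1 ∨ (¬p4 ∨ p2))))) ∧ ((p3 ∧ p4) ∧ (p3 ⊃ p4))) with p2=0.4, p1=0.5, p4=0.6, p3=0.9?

0.40

¬p4: Gödel ¬ of 0.6 = 0 (operand ≠ 0)
¬p1: Gödel ¬ of 0.5 = 0 (operand ≠ 0)
¬p4: Gödel ¬ of 0.6 = 0 (operand ≠ 0)
(¬p4 ∨ p2) = max(0, 0.4) = 0.4
(¬p1 ∨ (¬p4 ∨ p2)) = max(0, 0.4) = 0.4
(p3 ⊃ (¬p1 ∨ (¬p4 ∨ p2))): 0.9 > 0.4, so result = 0.4
(p2 ∧ (p3 ⊃ (¬p1 ∨ (¬p4 ∨ p2)))) = min(0.4, 0.4) = 0.4
(¬p4 ∨ (p2 ∧ (p3 ⊃ (¬p1 ∨ (¬p4 ∨ p2))))) = max(0, 0.4) = 0.4
(p3 ∧ p4) = min(0.9, 0.6) = 0.6
(p3 ⊃ p4): 0.9 > 0.6, so result = 0.6
((p3 ∧ p4) ∧ (p3 ⊃ p4)) = min(0.6, 0.6) = 0.6
((¬p4 ∨ (p2 ∧ (p3 ⊃ (¬p1 ∨ (¬p4 ∨ p2))))) ∧ ((p3 ∧ p4) ∧ (p3 ⊃ p4))) = min(0.4, 0.6) = 0.4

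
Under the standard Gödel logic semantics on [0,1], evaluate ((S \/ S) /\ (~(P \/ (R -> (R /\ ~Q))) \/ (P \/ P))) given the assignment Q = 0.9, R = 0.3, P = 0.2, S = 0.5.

0.20

(S \/ S) = max(0.5, 0.5) = 0.5
~Q: Gödel ¬ of 0.9 = 0 (operand ≠ 0)
(R /\ ~Q) = min(0.3, 0) = 0
(R -> (R /\ ~Q)): 0.3 > 0, so result = 0
(P \/ (R -> (R /\ ~Q))) = max(0.2, 0) = 0.2
~(P \/ (R -> (R /\ ~Q))): Gödel ¬ of 0.2 = 0 (operand ≠ 0)
(P \/ P) = max(0.2, 0.2) = 0.2
(~(P \/ (R -> (R /\ ~Q))) \/ (P \/ P)) = max(0, 0.2) = 0.2
((S \/ S) /\ (~(P \/ (R -> (R /\ ~Q))) \/ (P \/ P))) = min(0.5, 0.2) = 0.2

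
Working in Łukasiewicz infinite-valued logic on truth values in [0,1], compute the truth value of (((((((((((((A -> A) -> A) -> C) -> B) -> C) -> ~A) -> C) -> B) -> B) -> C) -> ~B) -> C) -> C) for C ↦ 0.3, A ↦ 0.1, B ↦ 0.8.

0.70

(A -> A): min(1, 1 − 0.1 + 0.1) = 1
((A -> A) -> A): min(1, 1 − 1 + 0.1) = 0.1
(((A -> A) -> A) -> C): min(1, 1 − 0.1 + 0.3) = 1
((((A -> A) -> A) -> C) -> B): min(1, 1 − 1 + 0.8) = 0.8
(((((A -> A) -> A) -> C) -> B) -> C): min(1, 1 − 0.8 + 0.3) = 0.5
~A: Łukasiewicz ¬ gives 1 − 0.1 = 0.9
((((((A -> A) -> A) -> C) -> B) -> C) -> ~A): min(1, 1 − 0.5 + 0.9) = 1
(((((((A -> A) -> A) -> C) -> B) -> C) -> ~A) -> C): min(1, 1 − 1 + 0.3) = 0.3
((((((((A -> A) -> A) -> C) -> B) -> C) -> ~A) -> C) -> B): min(1, 1 − 0.3 + 0.8) = 1
(((((((((A -> A) -> A) -> C) -> B) -> C) -> ~A) -> C) -> B) -> B): min(1, 1 − 1 + 0.8) = 0.8
((((((((((A -> A) -> A) -> C) -> B) -> C) -> ~A) -> C) -> B) -> B) -> C): min(1, 1 − 0.8 + 0.3) = 0.5
~B: Łukasiewicz ¬ gives 1 − 0.8 = 0.2
(((((((((((A -> A) -> A) -> C) -> B) -> C) -> ~A) -> C) -> B) -> B) -> C) -> ~B): min(1, 1 − 0.5 + 0.2) = 0.7
((((((((((((A -> A) -> A) -> C) -> B) -> C) -> ~A) -> C) -> B) -> B) -> C) -> ~B) -> C): min(1, 1 − 0.7 + 0.3) = 0.6
(((((((((((((A -> A) -> A) -> C) -> B) -> C) -> ~A) -> C) -> B) -> B) -> C) -> ~B) -> C) -> C): min(1, 1 − 0.6 + 0.3) = 0.7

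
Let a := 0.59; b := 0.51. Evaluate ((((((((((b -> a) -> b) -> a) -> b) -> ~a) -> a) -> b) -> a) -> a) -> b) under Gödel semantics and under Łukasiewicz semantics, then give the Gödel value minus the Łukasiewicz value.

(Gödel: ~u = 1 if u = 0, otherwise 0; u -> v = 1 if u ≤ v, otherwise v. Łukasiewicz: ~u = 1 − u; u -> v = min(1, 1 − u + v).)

-0.18

Gödel evaluation:
  (b -> a): 0.51 ≤ 0.59, so result = 1
  ((b -> a) -> b): 1 > 0.51, so result = 0.51
  (((b -> a) -> b) -> a): 0.51 ≤ 0.59, so result = 1
  ((((b -> a) -> b) -> a) -> b): 1 > 0.51, so result = 0.51
  ~a: Gödel ¬ of 0.59 = 0 (operand ≠ 0)
  (((((b -> a) -> b) -> a) -> b) -> ~a): 0.51 > 0, so result = 0
  ((((((b -> a) -> b) -> a) -> b) -> ~a) -> a): 0 ≤ 0.59, so result = 1
  (((((((b -> a) -> b) -> a) -> b) -> ~a) -> a) -> b): 1 > 0.51, so result = 0.51
  ((((((((b -> a) -> b) -> a) -> b) -> ~a) -> a) -> b) -> a): 0.51 ≤ 0.59, so result = 1
  (((((((((b -> a) -> b) -> a) -> b) -> ~a) -> a) -> b) -> a) -> a): 1 > 0.59, so result = 0.59
  ((((((((((b -> a) -> b) -> a) -> b) -> ~a) -> a) -> b) -> a) -> a) -> b): 0.59 > 0.51, so result = 0.51
  Gödel value = 0.51
Łukasiewicz evaluation:
  (b -> a): min(1, 1 − 0.51 + 0.59) = 1
  ((b -> a) -> b): min(1, 1 − 1 + 0.51) = 0.51
  (((b -> a) -> b) -> a): min(1, 1 − 0.51 + 0.59) = 1
  ((((b -> a) -> b) -> a) -> b): min(1, 1 − 1 + 0.51) = 0.51
  ~a: Łukasiewicz ¬ gives 1 − 0.59 = 0.41
  (((((b -> a) -> b) -> a) -> b) -> ~a): min(1, 1 − 0.51 + 0.41) = 0.9
  ((((((b -> a) -> b) -> a) -> b) -> ~a) -> a): min(1, 1 − 0.9 + 0.59) = 0.69
  (((((((b -> a) -> b) -> a) -> b) -> ~a) -> a) -> b): min(1, 1 − 0.69 + 0.51) = 0.82
  ((((((((b -> a) -> b) -> a) -> b) -> ~a) -> a) -> b) -> a): min(1, 1 − 0.82 + 0.59) = 0.77
  (((((((((b -> a) -> b) -> a) -> b) -> ~a) -> a) -> b) -> a) -> a): min(1, 1 − 0.77 + 0.59) = 0.82
  ((((((((((b -> a) -> b) -> a) -> b) -> ~a) -> a) -> b) -> a) -> a) -> b): min(1, 1 − 0.82 + 0.51) = 0.69
  Łukasiewicz value = 0.69
Difference: 0.51 − 0.69 = -0.18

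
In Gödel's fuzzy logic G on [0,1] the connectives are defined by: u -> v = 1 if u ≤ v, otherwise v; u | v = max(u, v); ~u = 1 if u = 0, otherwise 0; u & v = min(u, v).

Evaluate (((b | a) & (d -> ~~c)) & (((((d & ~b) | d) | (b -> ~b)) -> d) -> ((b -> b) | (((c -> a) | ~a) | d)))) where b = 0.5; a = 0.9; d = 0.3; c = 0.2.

0.90

(b | a) = max(0.5, 0.9) = 0.9
~c: Gödel ¬ of 0.2 = 0 (operand ≠ 0)
~~c: Gödel ¬ of 0 = 1 (operand is 0)
(d -> ~~c): 0.3 ≤ 1, so result = 1
((b | a) & (d -> ~~c)) = min(0.9, 1) = 0.9
~b: Gödel ¬ of 0.5 = 0 (operand ≠ 0)
(d & ~b) = min(0.3, 0) = 0
((d & ~b) | d) = max(0, 0.3) = 0.3
~b: Gödel ¬ of 0.5 = 0 (operand ≠ 0)
(b -> ~b): 0.5 > 0, so result = 0
(((d & ~b) | d) | (b -> ~b)) = max(0.3, 0) = 0.3
((((d & ~b) | d) | (b -> ~b)) -> d): 0.3 ≤ 0.3, so result = 1
(b -> b): 0.5 ≤ 0.5, so result = 1
(c -> a): 0.2 ≤ 0.9, so result = 1
~a: Gödel ¬ of 0.9 = 0 (operand ≠ 0)
((c -> a) | ~a) = max(1, 0) = 1
(((c -> a) | ~a) | d) = max(1, 0.3) = 1
((b -> b) | (((c -> a) | ~a) | d)) = max(1, 1) = 1
(((((d & ~b) | d) | (b -> ~b)) -> d) -> ((b -> b) | (((c -> a) | ~a) | d))): 1 ≤ 1, so result = 1
(((b | a) & (d -> ~~c)) & (((((d & ~b) | d) | (b -> ~b)) -> d) -> ((b -> b) | (((c -> a) | ~a) | d)))) = min(0.9, 1) = 0.9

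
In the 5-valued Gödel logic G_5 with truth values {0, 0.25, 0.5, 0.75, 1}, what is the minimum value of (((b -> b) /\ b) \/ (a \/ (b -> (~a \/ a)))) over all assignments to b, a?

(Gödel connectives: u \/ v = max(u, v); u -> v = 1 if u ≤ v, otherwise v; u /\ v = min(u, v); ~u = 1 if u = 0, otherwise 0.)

0.50

The minimum is attained at b = 0.5, a = 0.25:
  (b -> b): 0.5 ≤ 0.5, so result = 1
  ((b -> b) /\ b) = min(1, 0.5) = 0.5
  ~a: Gödel ¬ of 0.25 = 0 (operand ≠ 0)
  (~a \/ a) = max(0, 0.25) = 0.25
  (b -> (~a \/ a)): 0.5 > 0.25, so result = 0.25
  (a \/ (b -> (~a \/ a))) = max(0.25, 0.25) = 0.25
  (((b -> b) /\ b) \/ (a \/ (b -> (~a \/ a)))) = max(0.5, 0.25) = 0.5
Checking all 25 assignments confirms none give a value below 0.50.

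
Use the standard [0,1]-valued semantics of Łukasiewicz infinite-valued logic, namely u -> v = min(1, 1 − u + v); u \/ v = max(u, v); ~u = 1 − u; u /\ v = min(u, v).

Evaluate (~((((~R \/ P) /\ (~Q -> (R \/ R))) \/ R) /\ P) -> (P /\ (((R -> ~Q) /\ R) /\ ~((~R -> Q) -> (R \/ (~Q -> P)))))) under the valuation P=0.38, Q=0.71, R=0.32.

0.38

~R: Łukasiewicz ¬ gives 1 − 0.32 = 0.68
(~R \/ P) = max(0.68, 0.38) = 0.68
~Q: Łukasiewicz ¬ gives 1 − 0.71 = 0.29
(R \/ R) = max(0.32, 0.32) = 0.32
(~Q -> (R \/ R)): min(1, 1 − 0.29 + 0.32) = 1
((~R \/ P) /\ (~Q -> (R \/ R))) = min(0.68, 1) = 0.68
(((~R \/ P) /\ (~Q -> (R \/ R))) \/ R) = max(0.68, 0.32) = 0.68
((((~R \/ P) /\ (~Q -> (R \/ R))) \/ R) /\ P) = min(0.68, 0.38) = 0.38
~((((~R \/ P) /\ (~Q -> (R \/ R))) \/ R) /\ P): Łukasiewicz ¬ gives 1 − 0.38 = 0.62
~Q: Łukasiewicz ¬ gives 1 − 0.71 = 0.29
(R -> ~Q): min(1, 1 − 0.32 + 0.29) = 0.97
((R -> ~Q) /\ R) = min(0.97, 0.32) = 0.32
~R: Łukasiewicz ¬ gives 1 − 0.32 = 0.68
(~R -> Q): min(1, 1 − 0.68 + 0.71) = 1
~Q: Łukasiewicz ¬ gives 1 − 0.71 = 0.29
(~Q -> P): min(1, 1 − 0.29 + 0.38) = 1
(R \/ (~Q -> P)) = max(0.32, 1) = 1
((~R -> Q) -> (R \/ (~Q -> P))): min(1, 1 − 1 + 1) = 1
~((~R -> Q) -> (R \/ (~Q -> P))): Łukasiewicz ¬ gives 1 − 1 = 0
(((R -> ~Q) /\ R) /\ ~((~R -> Q) -> (R \/ (~Q -> P)))) = min(0.32, 0) = 0
(P /\ (((R -> ~Q) /\ R) /\ ~((~R -> Q) -> (R \/ (~Q -> P))))) = min(0.38, 0) = 0
(~((((~R \/ P) /\ (~Q -> (R \/ R))) \/ R) /\ P) -> (P /\ (((R -> ~Q) /\ R) /\ ~((~R -> Q) -> (R \/ (~Q -> P)))))): min(1, 1 − 0.62 + 0) = 0.38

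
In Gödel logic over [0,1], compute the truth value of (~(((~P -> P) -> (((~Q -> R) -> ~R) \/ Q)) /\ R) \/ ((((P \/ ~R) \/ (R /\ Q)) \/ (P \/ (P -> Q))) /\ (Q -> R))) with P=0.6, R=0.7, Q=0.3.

0.60

~P: Gödel ¬ of 0.6 = 0 (operand ≠ 0)
(~P -> P): 0 ≤ 0.6, so result = 1
~Q: Gödel ¬ of 0.3 = 0 (operand ≠ 0)
(~Q -> R): 0 ≤ 0.7, so result = 1
~R: Gödel ¬ of 0.7 = 0 (operand ≠ 0)
((~Q -> R) -> ~R): 1 > 0, so result = 0
(((~Q -> R) -> ~R) \/ Q) = max(0, 0.3) = 0.3
((~P -> P) -> (((~Q -> R) -> ~R) \/ Q)): 1 > 0.3, so result = 0.3
(((~P -> P) -> (((~Q -> R) -> ~R) \/ Q)) /\ R) = min(0.3, 0.7) = 0.3
~(((~P -> P) -> (((~Q -> R) -> ~R) \/ Q)) /\ R): Gödel ¬ of 0.3 = 0 (operand ≠ 0)
~R: Gödel ¬ of 0.7 = 0 (operand ≠ 0)
(P \/ ~R) = max(0.6, 0) = 0.6
(R /\ Q) = min(0.7, 0.3) = 0.3
((P \/ ~R) \/ (R /\ Q)) = max(0.6, 0.3) = 0.6
(P -> Q): 0.6 > 0.3, so result = 0.3
(P \/ (P -> Q)) = max(0.6, 0.3) = 0.6
(((P \/ ~R) \/ (R /\ Q)) \/ (P \/ (P -> Q))) = max(0.6, 0.6) = 0.6
(Q -> R): 0.3 ≤ 0.7, so result = 1
((((P \/ ~R) \/ (R /\ Q)) \/ (P \/ (P -> Q))) /\ (Q -> R)) = min(0.6, 1) = 0.6
(~(((~P -> P) -> (((~Q -> R) -> ~R) \/ Q)) /\ R) \/ ((((P \/ ~R) \/ (R /\ Q)) \/ (P \/ (P -> Q))) /\ (Q -> R))) = max(0, 0.6) = 0.6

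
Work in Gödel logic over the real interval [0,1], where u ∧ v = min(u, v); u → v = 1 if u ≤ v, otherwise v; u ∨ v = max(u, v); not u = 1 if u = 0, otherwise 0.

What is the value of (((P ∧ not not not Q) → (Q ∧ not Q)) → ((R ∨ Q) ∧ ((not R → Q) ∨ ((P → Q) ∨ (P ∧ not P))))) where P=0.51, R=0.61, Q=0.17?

not Q: Gödel ¬ of 0.17 = 0 (operand ≠ 0)
not not Q: Gödel ¬ of 0 = 1 (operand is 0)
not not not Q: Gödel ¬ of 1 = 0 (operand ≠ 0)
(P ∧ not not not Q) = min(0.51, 0) = 0
not Q: Gödel ¬ of 0.17 = 0 (operand ≠ 0)
(Q ∧ not Q) = min(0.17, 0) = 0
((P ∧ not not not Q) → (Q ∧ not Q)): 0 ≤ 0, so result = 1
(R ∨ Q) = max(0.61, 0.17) = 0.61
not R: Gödel ¬ of 0.61 = 0 (operand ≠ 0)
(not R → Q): 0 ≤ 0.17, so result = 1
(P → Q): 0.51 > 0.17, so result = 0.17
not P: Gödel ¬ of 0.51 = 0 (operand ≠ 0)
(P ∧ not P) = min(0.51, 0) = 0
((P → Q) ∨ (P ∧ not P)) = max(0.17, 0) = 0.17
((not R → Q) ∨ ((P → Q) ∨ (P ∧ not P))) = max(1, 0.17) = 1
((R ∨ Q) ∧ ((not R → Q) ∨ ((P → Q) ∨ (P ∧ not P)))) = min(0.61, 1) = 0.61
(((P ∧ not not not Q) → (Q ∧ not Q)) → ((R ∨ Q) ∧ ((not R → Q) ∨ ((P → Q) ∨ (P ∧ not P))))): 1 > 0.61, so result = 0.61

0.61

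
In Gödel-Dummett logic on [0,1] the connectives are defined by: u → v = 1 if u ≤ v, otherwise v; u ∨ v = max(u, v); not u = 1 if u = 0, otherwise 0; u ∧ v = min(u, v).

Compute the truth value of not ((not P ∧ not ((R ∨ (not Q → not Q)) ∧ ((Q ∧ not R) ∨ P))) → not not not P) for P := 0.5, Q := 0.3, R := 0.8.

0.00

not P: Gödel ¬ of 0.5 = 0 (operand ≠ 0)
not Q: Gödel ¬ of 0.3 = 0 (operand ≠ 0)
not Q: Gödel ¬ of 0.3 = 0 (operand ≠ 0)
(not Q → not Q): 0 ≤ 0, so result = 1
(R ∨ (not Q → not Q)) = max(0.8, 1) = 1
not R: Gödel ¬ of 0.8 = 0 (operand ≠ 0)
(Q ∧ not R) = min(0.3, 0) = 0
((Q ∧ not R) ∨ P) = max(0, 0.5) = 0.5
((R ∨ (not Q → not Q)) ∧ ((Q ∧ not R) ∨ P)) = min(1, 0.5) = 0.5
not ((R ∨ (not Q → not Q)) ∧ ((Q ∧ not R) ∨ P)): Gödel ¬ of 0.5 = 0 (operand ≠ 0)
(not P ∧ not ((R ∨ (not Q → not Q)) ∧ ((Q ∧ not R) ∨ P))) = min(0, 0) = 0
not P: Gödel ¬ of 0.5 = 0 (operand ≠ 0)
not not P: Gödel ¬ of 0 = 1 (operand is 0)
not not not P: Gödel ¬ of 1 = 0 (operand ≠ 0)
((not P ∧ not ((R ∨ (not Q → not Q)) ∧ ((Q ∧ not R) ∨ P))) → not not not P): 0 ≤ 0, so result = 1
not ((not P ∧ not ((R ∨ (not Q → not Q)) ∧ ((Q ∧ not R) ∨ P))) → not not not P): Gödel ¬ of 1 = 0 (operand ≠ 0)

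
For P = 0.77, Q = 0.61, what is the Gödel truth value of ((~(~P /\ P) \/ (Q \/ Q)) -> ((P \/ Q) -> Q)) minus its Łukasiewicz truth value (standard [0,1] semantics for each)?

-0.39

Gödel evaluation:
  ~P: Gödel ¬ of 0.77 = 0 (operand ≠ 0)
  (~P /\ P) = min(0, 0.77) = 0
  ~(~P /\ P): Gödel ¬ of 0 = 1 (operand is 0)
  (Q \/ Q) = max(0.61, 0.61) = 0.61
  (~(~P /\ P) \/ (Q \/ Q)) = max(1, 0.61) = 1
  (P \/ Q) = max(0.77, 0.61) = 0.77
  ((P \/ Q) -> Q): 0.77 > 0.61, so result = 0.61
  ((~(~P /\ P) \/ (Q \/ Q)) -> ((P \/ Q) -> Q)): 1 > 0.61, so result = 0.61
  Gödel value = 0.61
Łukasiewicz evaluation:
  ~P: Łukasiewicz ¬ gives 1 − 0.77 = 0.23
  (~P /\ P) = min(0.23, 0.77) = 0.23
  ~(~P /\ P): Łukasiewicz ¬ gives 1 − 0.23 = 0.77
  (Q \/ Q) = max(0.61, 0.61) = 0.61
  (~(~P /\ P) \/ (Q \/ Q)) = max(0.77, 0.61) = 0.77
  (P \/ Q) = max(0.77, 0.61) = 0.77
  ((P \/ Q) -> Q): min(1, 1 − 0.77 + 0.61) = 0.84
  ((~(~P /\ P) \/ (Q \/ Q)) -> ((P \/ Q) -> Q)): min(1, 1 − 0.77 + 0.84) = 1
  Łukasiewicz value = 1
Difference: 0.61 − 1 = -0.39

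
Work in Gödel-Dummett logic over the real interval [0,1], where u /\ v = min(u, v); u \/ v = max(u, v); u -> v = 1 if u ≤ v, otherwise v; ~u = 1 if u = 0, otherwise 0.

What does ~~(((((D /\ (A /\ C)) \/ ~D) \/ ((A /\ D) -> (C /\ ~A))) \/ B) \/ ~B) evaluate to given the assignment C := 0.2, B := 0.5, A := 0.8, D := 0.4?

1.00

(A /\ C) = min(0.8, 0.2) = 0.2
(D /\ (A /\ C)) = min(0.4, 0.2) = 0.2
~D: Gödel ¬ of 0.4 = 0 (operand ≠ 0)
((D /\ (A /\ C)) \/ ~D) = max(0.2, 0) = 0.2
(A /\ D) = min(0.8, 0.4) = 0.4
~A: Gödel ¬ of 0.8 = 0 (operand ≠ 0)
(C /\ ~A) = min(0.2, 0) = 0
((A /\ D) -> (C /\ ~A)): 0.4 > 0, so result = 0
(((D /\ (A /\ C)) \/ ~D) \/ ((A /\ D) -> (C /\ ~A))) = max(0.2, 0) = 0.2
((((D /\ (A /\ C)) \/ ~D) \/ ((A /\ D) -> (C /\ ~A))) \/ B) = max(0.2, 0.5) = 0.5
~B: Gödel ¬ of 0.5 = 0 (operand ≠ 0)
(((((D /\ (A /\ C)) \/ ~D) \/ ((A /\ D) -> (C /\ ~A))) \/ B) \/ ~B) = max(0.5, 0) = 0.5
~(((((D /\ (A /\ C)) \/ ~D) \/ ((A /\ D) -> (C /\ ~A))) \/ B) \/ ~B): Gödel ¬ of 0.5 = 0 (operand ≠ 0)
~~(((((D /\ (A /\ C)) \/ ~D) \/ ((A /\ D) -> (C /\ ~A))) \/ B) \/ ~B): Gödel ¬ of 0 = 1 (operand is 0)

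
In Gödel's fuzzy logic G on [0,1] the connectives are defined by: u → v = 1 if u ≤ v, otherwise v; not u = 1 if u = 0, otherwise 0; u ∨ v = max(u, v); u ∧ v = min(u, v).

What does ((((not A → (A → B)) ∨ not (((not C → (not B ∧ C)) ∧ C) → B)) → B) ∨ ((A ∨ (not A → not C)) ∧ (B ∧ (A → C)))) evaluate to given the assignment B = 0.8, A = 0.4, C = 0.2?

0.80

not A: Gödel ¬ of 0.4 = 0 (operand ≠ 0)
(A → B): 0.4 ≤ 0.8, so result = 1
(not A → (A → B)): 0 ≤ 1, so result = 1
not C: Gödel ¬ of 0.2 = 0 (operand ≠ 0)
not B: Gödel ¬ of 0.8 = 0 (operand ≠ 0)
(not B ∧ C) = min(0, 0.2) = 0
(not C → (not B ∧ C)): 0 ≤ 0, so result = 1
((not C → (not B ∧ C)) ∧ C) = min(1, 0.2) = 0.2
(((not C → (not B ∧ C)) ∧ C) → B): 0.2 ≤ 0.8, so result = 1
not (((not C → (not B ∧ C)) ∧ C) → B): Gödel ¬ of 1 = 0 (operand ≠ 0)
((not A → (A → B)) ∨ not (((not C → (not B ∧ C)) ∧ C) → B)) = max(1, 0) = 1
(((not A → (A → B)) ∨ not (((not C → (not B ∧ C)) ∧ C) → B)) → B): 1 > 0.8, so result = 0.8
not A: Gödel ¬ of 0.4 = 0 (operand ≠ 0)
not C: Gödel ¬ of 0.2 = 0 (operand ≠ 0)
(not A → not C): 0 ≤ 0, so result = 1
(A ∨ (not A → not C)) = max(0.4, 1) = 1
(A → C): 0.4 > 0.2, so result = 0.2
(B ∧ (A → C)) = min(0.8, 0.2) = 0.2
((A ∨ (not A → not C)) ∧ (B ∧ (A → C))) = min(1, 0.2) = 0.2
((((not A → (A → B)) ∨ not (((not C → (not B ∧ C)) ∧ C) → B)) → B) ∨ ((A ∨ (not A → not C)) ∧ (B ∧ (A → C)))) = max(0.8, 0.2) = 0.8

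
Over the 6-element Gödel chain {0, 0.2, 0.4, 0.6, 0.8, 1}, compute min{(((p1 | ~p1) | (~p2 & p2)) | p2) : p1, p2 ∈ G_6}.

0.20

The minimum is attained at p1 = 0.2, p2 = 0:
  ~p1: Gödel ¬ of 0.2 = 0 (operand ≠ 0)
  (p1 | ~p1) = max(0.2, 0) = 0.2
  ~p2: Gödel ¬ of 0 = 1 (operand is 0)
  (~p2 & p2) = min(1, 0) = 0
  ((p1 | ~p1) | (~p2 & p2)) = max(0.2, 0) = 0.2
  (((p1 | ~p1) | (~p2 & p2)) | p2) = max(0.2, 0) = 0.2
Checking all 36 assignments confirms none give a value below 0.20.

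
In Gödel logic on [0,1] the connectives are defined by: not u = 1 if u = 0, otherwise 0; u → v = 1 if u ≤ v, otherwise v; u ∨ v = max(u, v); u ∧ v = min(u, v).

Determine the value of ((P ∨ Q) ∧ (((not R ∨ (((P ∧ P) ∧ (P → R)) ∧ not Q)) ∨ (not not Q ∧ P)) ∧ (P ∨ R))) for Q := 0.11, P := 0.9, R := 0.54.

(P ∨ Q) = max(0.9, 0.11) = 0.9
not R: Gödel ¬ of 0.54 = 0 (operand ≠ 0)
(P ∧ P) = min(0.9, 0.9) = 0.9
(P → R): 0.9 > 0.54, so result = 0.54
((P ∧ P) ∧ (P → R)) = min(0.9, 0.54) = 0.54
not Q: Gödel ¬ of 0.11 = 0 (operand ≠ 0)
(((P ∧ P) ∧ (P → R)) ∧ not Q) = min(0.54, 0) = 0
(not R ∨ (((P ∧ P) ∧ (P → R)) ∧ not Q)) = max(0, 0) = 0
not Q: Gödel ¬ of 0.11 = 0 (operand ≠ 0)
not not Q: Gödel ¬ of 0 = 1 (operand is 0)
(not not Q ∧ P) = min(1, 0.9) = 0.9
((not R ∨ (((P ∧ P) ∧ (P → R)) ∧ not Q)) ∨ (not not Q ∧ P)) = max(0, 0.9) = 0.9
(P ∨ R) = max(0.9, 0.54) = 0.9
(((not R ∨ (((P ∧ P) ∧ (P → R)) ∧ not Q)) ∨ (not not Q ∧ P)) ∧ (P ∨ R)) = min(0.9, 0.9) = 0.9
((P ∨ Q) ∧ (((not R ∨ (((P ∧ P) ∧ (P → R)) ∧ not Q)) ∨ (not not Q ∧ P)) ∧ (P ∨ R))) = min(0.9, 0.9) = 0.9

0.90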